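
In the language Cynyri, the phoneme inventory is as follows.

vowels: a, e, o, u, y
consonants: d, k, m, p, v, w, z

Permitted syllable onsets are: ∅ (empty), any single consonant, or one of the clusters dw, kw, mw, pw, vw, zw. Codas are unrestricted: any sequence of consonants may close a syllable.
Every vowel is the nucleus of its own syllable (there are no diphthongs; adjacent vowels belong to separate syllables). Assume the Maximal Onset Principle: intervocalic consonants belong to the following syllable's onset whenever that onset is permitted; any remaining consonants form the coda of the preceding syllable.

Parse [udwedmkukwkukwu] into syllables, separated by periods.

Vowels present: u, e, u, u, u; each is a nucleus, giving 5 syllables.
V1 /u/ – V2 /e/: /dw/ — entire cluster is a permitted onset → onset /dw/, coda ∅.
V2 /e/ – V3 /u/: cluster /dmk/ — the longest permitted-onset suffix is /k/; onset = /k/, preceding coda = /dm/.
V3 /u/ – V4 /u/: /kwk/ — longest licit onset from the right is /k/, leaving /kw/ as coda.
V4 /u/ – V5 /u/: /kw/ — entire cluster is a permitted onset → onset /kw/, coda ∅.

u.dwedm.kukw.ku.kwu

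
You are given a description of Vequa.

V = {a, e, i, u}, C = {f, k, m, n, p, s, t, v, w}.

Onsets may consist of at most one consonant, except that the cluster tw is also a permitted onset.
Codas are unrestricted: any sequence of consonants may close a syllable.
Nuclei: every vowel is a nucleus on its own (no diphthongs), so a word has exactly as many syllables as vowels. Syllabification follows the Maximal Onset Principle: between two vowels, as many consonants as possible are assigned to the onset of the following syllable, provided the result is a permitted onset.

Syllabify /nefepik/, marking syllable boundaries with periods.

Nuclei (vowels): e, e, i → 3 syllables.
Between /e/ (V1) and /e/ (V2): just /f/ — single C goes to the following onset.
Between /e/ (V2) and /i/ (V3): /p/ → onset of the next syllable (single consonants are always licit onsets).

ne.fe.pik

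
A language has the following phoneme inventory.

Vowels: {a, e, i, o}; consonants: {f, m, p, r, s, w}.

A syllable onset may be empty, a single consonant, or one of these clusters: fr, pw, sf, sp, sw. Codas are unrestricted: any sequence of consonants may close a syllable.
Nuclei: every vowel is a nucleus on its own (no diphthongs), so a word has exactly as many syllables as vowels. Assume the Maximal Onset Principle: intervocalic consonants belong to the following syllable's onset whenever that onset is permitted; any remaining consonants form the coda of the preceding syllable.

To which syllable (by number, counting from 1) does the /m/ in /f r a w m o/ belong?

2

Nuclei (vowels): a, o → 2 syllables.
σ1/σ2 boundary: cluster /wm/ — the longest permitted-onset suffix is /m/; onset = /m/, preceding coda = /w/.
Result: fraw.mo.
The /m/ is in the onset of syllable 2 (/mo/).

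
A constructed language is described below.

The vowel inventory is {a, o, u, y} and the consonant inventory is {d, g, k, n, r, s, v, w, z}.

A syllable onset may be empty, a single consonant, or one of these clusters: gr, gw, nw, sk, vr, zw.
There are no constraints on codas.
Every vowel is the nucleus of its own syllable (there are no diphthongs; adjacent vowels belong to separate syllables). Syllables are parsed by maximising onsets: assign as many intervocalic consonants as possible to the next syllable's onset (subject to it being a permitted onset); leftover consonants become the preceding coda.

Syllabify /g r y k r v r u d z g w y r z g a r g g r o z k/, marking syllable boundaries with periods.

grykr.vrudz.gwyrz.garg.grozk

The vowels are y, u, y, a, o — 5 nuclei, so 5 syllables.
Between /y/ (V1) and /u/ (V2): /krvr/; trying suffixes from longest down, /vr/ is the first permitted one, so coda /kr/ | onset /vr/.
Between /u/ (V2) and /y/ (V3): /dzgw/; trying suffixes from longest down, /gw/ is the first permitted one, so coda /dz/ | onset /gw/.
Between /y/ (V3) and /a/ (V4): /rzg/; trying suffixes from longest down, /g/ is the first permitted one, so coda /rz/ | onset /g/.
Between /a/ (V4) and /o/ (V5): /rggr/ — longest licit onset from the right is /gr/, leaving /rg/ as coda.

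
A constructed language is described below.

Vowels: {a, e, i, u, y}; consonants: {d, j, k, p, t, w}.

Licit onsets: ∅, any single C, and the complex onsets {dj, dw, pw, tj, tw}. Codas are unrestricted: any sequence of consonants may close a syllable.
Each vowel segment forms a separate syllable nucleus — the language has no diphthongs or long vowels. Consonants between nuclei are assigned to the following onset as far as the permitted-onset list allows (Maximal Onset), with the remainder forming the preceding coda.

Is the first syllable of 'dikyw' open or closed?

open

Nuclei (vowels): i, y → 2 syllables.
Between /i/ (V1) and /y/ (V2): /k/ is a single consonant, so it becomes the next onset.
Result: di.kyw.
Syllable 1 is /di/; it ends in its nucleus with no coda, so it is open.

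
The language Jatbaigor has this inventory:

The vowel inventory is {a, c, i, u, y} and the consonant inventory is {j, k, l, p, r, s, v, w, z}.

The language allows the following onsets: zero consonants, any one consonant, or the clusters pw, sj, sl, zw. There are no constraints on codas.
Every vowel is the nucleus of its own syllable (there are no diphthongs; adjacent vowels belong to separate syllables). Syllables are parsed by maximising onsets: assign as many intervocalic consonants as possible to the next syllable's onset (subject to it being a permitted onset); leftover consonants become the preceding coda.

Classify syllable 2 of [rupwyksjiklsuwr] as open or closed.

Vowels present: u, y, i, u; each is a nucleus, giving 4 syllables.
σ1/σ2 boundary: /pw/ — entire cluster is a permitted onset → onset /pw/, coda ∅.
σ2/σ3 boundary: /ksj/; trying suffixes from longest down, /sj/ is the first permitted one, so coda /k/ | onset /sj/.
σ3/σ4 boundary: /kls/; trying suffixes from longest down, /s/ is the first permitted one, so coda /kl/ | onset /s/.
So the parse is ru.pwyk.sjikl.suwr.
Syllable 2 is /pwyk/ with coda /k/, so it is closed.

closed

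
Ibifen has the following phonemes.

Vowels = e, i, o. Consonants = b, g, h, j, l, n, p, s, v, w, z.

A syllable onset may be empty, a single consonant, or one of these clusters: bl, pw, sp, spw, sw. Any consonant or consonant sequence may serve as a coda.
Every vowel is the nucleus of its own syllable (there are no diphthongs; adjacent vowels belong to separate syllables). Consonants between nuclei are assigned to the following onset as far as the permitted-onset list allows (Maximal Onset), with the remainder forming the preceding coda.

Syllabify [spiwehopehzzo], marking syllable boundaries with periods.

spi.we.ho.pehz.zo

The vowels are i, e, o, e, o — 5 nuclei, so 5 syllables.
Between /i/ (V1) and /e/ (V2): just /w/ — single C goes to the following onset.
Between /e/ (V2) and /o/ (V3): just /h/ — single C goes to the following onset.
Between /o/ (V3) and /e/ (V4): just /p/ — single C goes to the following onset.
Between /e/ (V4) and /o/ (V5): /hzz/; trying suffixes from longest down, /z/ is the first permitted one, so coda /hz/ | onset /z/.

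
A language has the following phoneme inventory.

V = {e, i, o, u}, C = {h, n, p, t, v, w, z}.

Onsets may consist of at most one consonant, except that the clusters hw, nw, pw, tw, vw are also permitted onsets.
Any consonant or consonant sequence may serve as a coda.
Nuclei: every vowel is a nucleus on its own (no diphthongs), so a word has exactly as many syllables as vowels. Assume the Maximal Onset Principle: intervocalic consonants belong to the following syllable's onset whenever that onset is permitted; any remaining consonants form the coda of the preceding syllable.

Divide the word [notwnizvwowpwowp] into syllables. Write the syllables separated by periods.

Vowels present: o, i, o, o; each is a nucleus, giving 4 syllables.
Between /o/ (V1) and /i/ (V2): /twn/; trying suffixes from longest down, /n/ is the first permitted one, so coda /tw/ | onset /n/.
Between /i/ (V2) and /o/ (V3): /zvw/ splits as /z/ + /vw/ (/vw/ is the longest suffix that is a licit onset).
Between /o/ (V3) and /o/ (V4): cluster /wpw/ — the longest permitted-onset suffix is /pw/; onset = /pw/, preceding coda = /w/.

notw.niz.vwow.pwowp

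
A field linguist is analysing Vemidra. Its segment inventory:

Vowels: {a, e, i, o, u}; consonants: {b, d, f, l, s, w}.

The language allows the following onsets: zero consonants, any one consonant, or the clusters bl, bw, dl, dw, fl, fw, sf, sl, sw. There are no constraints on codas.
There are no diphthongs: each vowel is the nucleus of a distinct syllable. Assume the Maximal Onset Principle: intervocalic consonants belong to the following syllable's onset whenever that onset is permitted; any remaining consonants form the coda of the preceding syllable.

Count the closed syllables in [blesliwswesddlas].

3

Nuclei (vowels): e, i, e, a → 4 syllables.
σ1/σ2 boundary: /sl/ — entire cluster is a permitted onset → onset /sl/, coda ∅.
σ2/σ3 boundary: cluster /wsw/ — the longest permitted-onset suffix is /sw/; onset = /sw/, preceding coda = /w/.
σ3/σ4 boundary: /sddl/ splits as /sd/ + /dl/ (/dl/ is the longest suffix that is a licit onset).
Putting it together: ble.sliw.swesd.dlas.
Classifying each syllable: /ble/ (open), /sliw/ (closed), /swesd/ (closed), /dlas/ (closed).
Closed syllables: 3.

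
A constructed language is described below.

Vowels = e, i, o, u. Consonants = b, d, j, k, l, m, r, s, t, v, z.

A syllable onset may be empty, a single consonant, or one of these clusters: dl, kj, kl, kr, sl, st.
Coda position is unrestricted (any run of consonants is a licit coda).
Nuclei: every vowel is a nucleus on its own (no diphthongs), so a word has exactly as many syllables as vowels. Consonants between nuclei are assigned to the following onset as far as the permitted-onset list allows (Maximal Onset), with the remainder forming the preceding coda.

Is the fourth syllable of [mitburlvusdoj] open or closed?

closed

The vowels are i, u, u, o — 4 nuclei, so 4 syllables.
V1 /i/ – V2 /u/: cluster /tb/ — the longest permitted-onset suffix is /b/; onset = /b/, preceding coda = /t/.
V2 /u/ – V3 /u/: /rlv/; trying suffixes from longest down, /v/ is the first permitted one, so coda /rl/ | onset /v/.
V3 /u/ – V4 /o/: /sd/ splits as /s/ + /d/ (/d/ is the longest suffix that is a licit onset).
Result: mit.burl.vus.doj.
Syllable 4 is /doj/ with coda /j/, so it is closed.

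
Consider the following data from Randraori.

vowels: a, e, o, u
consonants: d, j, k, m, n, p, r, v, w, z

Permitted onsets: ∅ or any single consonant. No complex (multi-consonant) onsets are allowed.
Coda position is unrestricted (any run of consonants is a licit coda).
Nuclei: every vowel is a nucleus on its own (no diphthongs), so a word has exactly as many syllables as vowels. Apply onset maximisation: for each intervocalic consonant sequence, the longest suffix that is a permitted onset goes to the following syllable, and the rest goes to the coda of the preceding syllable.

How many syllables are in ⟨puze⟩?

2

Nuclei (vowels): u, e → 2 syllables.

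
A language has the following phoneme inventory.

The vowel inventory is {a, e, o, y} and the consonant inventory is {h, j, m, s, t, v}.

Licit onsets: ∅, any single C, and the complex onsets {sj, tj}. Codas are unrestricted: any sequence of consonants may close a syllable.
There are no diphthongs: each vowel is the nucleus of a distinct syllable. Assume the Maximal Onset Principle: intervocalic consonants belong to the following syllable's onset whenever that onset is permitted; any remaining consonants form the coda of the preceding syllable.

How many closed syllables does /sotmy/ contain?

1

Vowels present: o, y; each is a nucleus, giving 2 syllables.
Between /o/ (V1) and /y/ (V2): /tm/ — longest licit onset from the right is /m/, leaving /t/ as coda.
So the parse is sot.my.
Classifying each syllable: /sot/ (closed), /my/ (open).
Closed syllables: 1.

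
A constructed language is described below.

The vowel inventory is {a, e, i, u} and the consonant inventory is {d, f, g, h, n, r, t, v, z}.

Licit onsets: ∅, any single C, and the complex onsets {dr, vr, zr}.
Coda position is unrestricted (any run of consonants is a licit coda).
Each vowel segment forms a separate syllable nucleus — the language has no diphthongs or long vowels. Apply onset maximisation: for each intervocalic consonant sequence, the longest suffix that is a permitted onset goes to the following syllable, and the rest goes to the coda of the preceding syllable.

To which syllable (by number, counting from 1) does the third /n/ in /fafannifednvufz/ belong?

The vowels are a, a, i, e, u — 5 nuclei, so 5 syllables.
Between /a/ (V1) and /a/ (V2): just /f/ — single C goes to the following onset.
Between /a/ (V2) and /i/ (V3): /nn/; trying suffixes from longest down, /n/ is the first permitted one, so coda /n/ | onset /n/.
Between /i/ (V3) and /e/ (V4): /f/ → onset of the next syllable (single consonants are always licit onsets).
Between /e/ (V4) and /u/ (V5): cluster /dnv/ — the longest permitted-onset suffix is /v/; onset = /v/, preceding coda = /dn/.
Syllabification: fa.fan.ni.fedn.vufz.
The third /n/ is in the coda of syllable 4 (/fedn/).

4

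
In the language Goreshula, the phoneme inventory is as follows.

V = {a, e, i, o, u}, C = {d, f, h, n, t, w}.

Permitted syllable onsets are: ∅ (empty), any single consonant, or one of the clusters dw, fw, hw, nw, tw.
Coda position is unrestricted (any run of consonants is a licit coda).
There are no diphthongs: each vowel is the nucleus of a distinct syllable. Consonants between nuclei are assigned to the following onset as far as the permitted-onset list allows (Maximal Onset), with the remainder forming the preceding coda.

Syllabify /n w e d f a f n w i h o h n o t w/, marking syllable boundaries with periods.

Nuclei (vowels): e, a, i, o, o → 5 syllables.
σ1/σ2 boundary: /df/ — longest licit onset from the right is /f/, leaving /d/ as coda.
σ2/σ3 boundary: cluster /fnw/ — the longest permitted-onset suffix is /nw/; onset = /nw/, preceding coda = /f/.
σ3/σ4 boundary: /h/ → onset of the next syllable (single consonants are always licit onsets).
σ4/σ5 boundary: /hn/ — longest licit onset from the right is /n/, leaving /h/ as coda.

nwed.faf.nwi.hoh.notw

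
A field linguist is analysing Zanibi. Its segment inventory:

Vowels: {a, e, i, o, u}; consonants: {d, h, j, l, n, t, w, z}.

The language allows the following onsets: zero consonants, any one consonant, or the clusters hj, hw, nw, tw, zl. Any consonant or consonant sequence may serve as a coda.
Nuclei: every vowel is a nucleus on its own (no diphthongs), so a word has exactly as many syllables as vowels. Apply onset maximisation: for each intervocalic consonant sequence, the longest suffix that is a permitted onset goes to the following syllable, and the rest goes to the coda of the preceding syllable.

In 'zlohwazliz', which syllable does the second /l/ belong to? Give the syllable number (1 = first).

3

Nuclei (vowels): o, a, i → 3 syllables.
σ1/σ2 boundary: cluster /hw/ — /hw/ is itself a permitted onset, so the whole cluster goes right; preceding coda = ∅.
σ2/σ3 boundary: /zl/ — entire cluster is a permitted onset → onset /zl/, coda ∅.
Result: zlo.hwa.zliz.
The second /l/ is in the onset of syllable 3 (/zliz/).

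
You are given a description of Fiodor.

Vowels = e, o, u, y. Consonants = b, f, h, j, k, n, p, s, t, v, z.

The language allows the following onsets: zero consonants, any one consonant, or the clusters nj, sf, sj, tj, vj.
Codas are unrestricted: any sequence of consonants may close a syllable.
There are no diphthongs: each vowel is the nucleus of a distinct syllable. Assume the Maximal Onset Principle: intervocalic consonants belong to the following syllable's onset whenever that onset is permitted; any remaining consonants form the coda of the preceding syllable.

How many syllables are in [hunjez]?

Vowels present: u, e; each is a nucleus, giving 2 syllables.

2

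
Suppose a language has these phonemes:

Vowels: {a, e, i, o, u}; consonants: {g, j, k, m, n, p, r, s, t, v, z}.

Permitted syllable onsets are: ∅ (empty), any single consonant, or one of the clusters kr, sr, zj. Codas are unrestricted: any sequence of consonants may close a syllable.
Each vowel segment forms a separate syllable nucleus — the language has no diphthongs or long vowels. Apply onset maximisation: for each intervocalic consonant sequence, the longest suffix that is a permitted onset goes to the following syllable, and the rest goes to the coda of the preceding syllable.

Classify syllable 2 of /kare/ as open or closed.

open

Vowels present: a, e; each is a nucleus, giving 2 syllables.
V1 /a/ – V2 /e/: just /r/ — single C goes to the following onset.
Syllabification: ka.re.
Syllable 2 is /re/; it ends in its nucleus with no coda, so it is open.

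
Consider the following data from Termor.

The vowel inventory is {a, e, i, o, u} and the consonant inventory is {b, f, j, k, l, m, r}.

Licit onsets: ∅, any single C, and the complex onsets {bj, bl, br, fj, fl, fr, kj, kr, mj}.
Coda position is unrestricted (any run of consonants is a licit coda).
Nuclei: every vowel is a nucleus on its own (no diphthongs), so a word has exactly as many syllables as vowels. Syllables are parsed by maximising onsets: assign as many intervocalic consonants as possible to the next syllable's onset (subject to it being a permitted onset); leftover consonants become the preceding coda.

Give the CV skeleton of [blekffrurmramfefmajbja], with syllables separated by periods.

Nuclei (vowels): e, u, a, e, a, a → 6 syllables.
Between /e/ (V1) and /u/ (V2): cluster /kffr/ — the longest permitted-onset suffix is /fr/; onset = /fr/, preceding coda = /kf/.
Between /u/ (V2) and /a/ (V3): /rmr/ — longest licit onset from the right is /r/, leaving /rm/ as coda.
Between /a/ (V3) and /e/ (V4): /mf/ — longest licit onset from the right is /f/, leaving /m/ as coda.
Between /e/ (V4) and /a/ (V5): /fm/; trying suffixes from longest down, /m/ is the first permitted one, so coda /f/ | onset /m/.
Between /a/ (V5) and /a/ (V6): cluster /jbj/ — the longest permitted-onset suffix is /bj/; onset = /bj/, preceding coda = /j/.
Syllabification: blekf.frurm.ram.fef.maj.bja.
Mapping each syllable to C/V: /blekf/ → CCVCC, /frurm/ → CCVCC, /ram/ → CVC, /fef/ → CVC, /maj/ → CVC, /bja/ → CCV.

CCVCC.CCVCC.CVC.CVC.CVC.CCV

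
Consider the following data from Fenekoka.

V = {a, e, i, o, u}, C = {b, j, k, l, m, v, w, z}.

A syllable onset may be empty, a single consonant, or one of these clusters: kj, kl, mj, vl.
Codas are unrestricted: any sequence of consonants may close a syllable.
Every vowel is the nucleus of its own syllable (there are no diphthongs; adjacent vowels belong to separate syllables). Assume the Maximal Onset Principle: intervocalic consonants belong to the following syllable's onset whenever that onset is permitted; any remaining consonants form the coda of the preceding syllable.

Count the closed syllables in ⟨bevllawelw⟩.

Nuclei (vowels): e, a, e → 3 syllables.
σ1/σ2 boundary: /vll/ splits as /vl/ + /l/ (/l/ is the longest suffix that is a licit onset).
σ2/σ3 boundary: just /w/ — single C goes to the following onset.
Syllabification: bevl.la.welw.
Classifying each syllable: /bevl/ (closed), /la/ (open), /welw/ (closed).
Closed syllables: 2.

2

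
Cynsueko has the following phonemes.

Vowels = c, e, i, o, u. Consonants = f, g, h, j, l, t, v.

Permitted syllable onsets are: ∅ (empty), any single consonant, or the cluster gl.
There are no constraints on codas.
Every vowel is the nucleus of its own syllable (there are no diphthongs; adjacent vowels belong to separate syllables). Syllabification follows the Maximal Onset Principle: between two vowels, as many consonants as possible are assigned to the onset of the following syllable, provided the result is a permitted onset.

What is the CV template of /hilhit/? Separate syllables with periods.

CVC.CVC

Nuclei (vowels): i, i → 2 syllables.
/i…i/ gap (V1→V2): cluster /lh/ — the longest permitted-onset suffix is /h/; onset = /h/, preceding coda = /l/.
Result: hil.hit.
Mapping each syllable to C/V: /hil/ → CVC, /hit/ → CVC.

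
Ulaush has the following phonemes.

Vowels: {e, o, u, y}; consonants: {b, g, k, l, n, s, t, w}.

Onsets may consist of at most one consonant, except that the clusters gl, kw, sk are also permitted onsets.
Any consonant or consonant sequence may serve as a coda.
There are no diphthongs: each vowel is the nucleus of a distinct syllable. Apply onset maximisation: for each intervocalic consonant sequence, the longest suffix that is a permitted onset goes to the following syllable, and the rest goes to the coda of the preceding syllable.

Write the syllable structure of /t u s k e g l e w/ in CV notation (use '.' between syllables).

Nuclei (vowels): u, e, e → 3 syllables.
σ1/σ2 boundary: /sk/ — entire cluster is a permitted onset → onset /sk/, coda ∅.
σ2/σ3 boundary: /gl/ — entire cluster is a permitted onset → onset /gl/, coda ∅.
So the parse is tu.ske.glew.
Mapping each syllable to C/V: /tu/ → CV, /ske/ → CCV, /glew/ → CCVC.

CV.CCV.CCVC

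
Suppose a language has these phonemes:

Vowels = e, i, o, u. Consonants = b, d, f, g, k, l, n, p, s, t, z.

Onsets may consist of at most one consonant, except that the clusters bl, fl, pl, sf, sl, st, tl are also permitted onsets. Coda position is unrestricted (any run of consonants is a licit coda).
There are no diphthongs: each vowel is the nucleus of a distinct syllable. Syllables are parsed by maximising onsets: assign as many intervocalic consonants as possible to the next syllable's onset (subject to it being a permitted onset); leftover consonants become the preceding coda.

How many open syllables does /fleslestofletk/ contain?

Vowels present: e, e, o, e; each is a nucleus, giving 4 syllables.
V1 /e/ – V2 /e/: cluster /sl/ — /sl/ is itself a permitted onset, so the whole cluster goes right; preceding coda = ∅.
V2 /e/ – V3 /o/: /st/ — entire cluster is a permitted onset → onset /st/, coda ∅.
V3 /o/ – V4 /e/: cluster /fl/ — /fl/ is itself a permitted onset, so the whole cluster goes right; preceding coda = ∅.
Result: fle.sle.sto.fletk.
Classifying each syllable: /fle/ (open), /sle/ (open), /sto/ (open), /fletk/ (closed).
Open syllables: 3.

3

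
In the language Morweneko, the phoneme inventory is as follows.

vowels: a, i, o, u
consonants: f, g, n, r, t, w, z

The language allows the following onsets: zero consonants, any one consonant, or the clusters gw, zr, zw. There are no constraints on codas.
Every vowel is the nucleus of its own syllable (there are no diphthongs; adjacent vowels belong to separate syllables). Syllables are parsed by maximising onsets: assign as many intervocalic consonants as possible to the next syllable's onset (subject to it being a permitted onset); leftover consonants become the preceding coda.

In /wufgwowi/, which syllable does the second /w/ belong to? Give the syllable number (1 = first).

2

Nuclei (vowels): u, o, i → 3 syllables.
Between /u/ (V1) and /o/ (V2): cluster /fgw/ — the longest permitted-onset suffix is /gw/; onset = /gw/, preceding coda = /f/.
Between /o/ (V2) and /i/ (V3): just /w/ — single C goes to the following onset.
So the parse is wuf.gwo.wi.
The second /w/ is in the onset of syllable 2 (/gwo/).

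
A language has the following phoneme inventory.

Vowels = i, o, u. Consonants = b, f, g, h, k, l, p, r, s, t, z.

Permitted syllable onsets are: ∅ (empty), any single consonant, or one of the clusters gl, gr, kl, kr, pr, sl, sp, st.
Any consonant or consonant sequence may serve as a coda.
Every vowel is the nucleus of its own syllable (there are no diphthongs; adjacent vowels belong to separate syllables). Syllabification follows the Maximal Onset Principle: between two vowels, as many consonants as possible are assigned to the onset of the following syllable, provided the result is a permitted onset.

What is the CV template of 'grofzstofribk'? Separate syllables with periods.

Nuclei (vowels): o, o, i → 3 syllables.
σ1/σ2 boundary: cluster /fzst/ — the longest permitted-onset suffix is /st/; onset = /st/, preceding coda = /fz/.
σ2/σ3 boundary: /fr/ — longest licit onset from the right is /r/, leaving /f/ as coda.
Result: grofz.stof.ribk.
Mapping each syllable to C/V: /grofz/ → CCVCC, /stof/ → CCVC, /ribk/ → CVCC.

CCVCC.CCVC.CVCC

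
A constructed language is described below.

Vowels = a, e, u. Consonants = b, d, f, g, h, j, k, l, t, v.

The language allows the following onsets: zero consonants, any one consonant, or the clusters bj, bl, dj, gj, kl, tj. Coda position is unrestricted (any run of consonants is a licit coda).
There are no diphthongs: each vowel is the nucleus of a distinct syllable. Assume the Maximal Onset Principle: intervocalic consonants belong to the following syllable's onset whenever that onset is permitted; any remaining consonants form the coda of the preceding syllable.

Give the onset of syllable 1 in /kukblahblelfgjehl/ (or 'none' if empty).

The vowels are u, a, e, e — 4 nuclei, so 4 syllables.
σ1/σ2 boundary: /kbl/ — longest licit onset from the right is /bl/, leaving /k/ as coda.
σ2/σ3 boundary: cluster /hbl/ — the longest permitted-onset suffix is /bl/; onset = /bl/, preceding coda = /h/.
σ3/σ4 boundary: cluster /lfgj/ — the longest permitted-onset suffix is /gj/; onset = /gj/, preceding coda = /lf/.
Syllabification: kuk.blah.blelf.gjehl.
Syllable 1 is /kuk/: onset /k/, nucleus /u/, coda /k/.

k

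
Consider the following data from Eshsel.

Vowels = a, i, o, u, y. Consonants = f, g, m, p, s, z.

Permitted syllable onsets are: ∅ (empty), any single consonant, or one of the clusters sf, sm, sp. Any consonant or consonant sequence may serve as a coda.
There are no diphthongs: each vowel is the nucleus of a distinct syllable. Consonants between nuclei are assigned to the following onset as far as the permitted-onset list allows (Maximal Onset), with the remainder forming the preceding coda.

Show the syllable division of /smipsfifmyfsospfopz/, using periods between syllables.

Nuclei (vowels): i, i, y, o, o → 5 syllables.
/i…i/ gap (V1→V2): /psf/ splits as /p/ + /sf/ (/sf/ is the longest suffix that is a licit onset).
/i…y/ gap (V2→V3): /fm/; trying suffixes from longest down, /m/ is the first permitted one, so coda /f/ | onset /m/.
/y…o/ gap (V3→V4): /fs/ splits as /f/ + /s/ (/s/ is the longest suffix that is a licit onset).
/o…o/ gap (V4→V5): /spf/; trying suffixes from longest down, /f/ is the first permitted one, so coda /sp/ | onset /f/.

smip.sfif.myf.sosp.fopz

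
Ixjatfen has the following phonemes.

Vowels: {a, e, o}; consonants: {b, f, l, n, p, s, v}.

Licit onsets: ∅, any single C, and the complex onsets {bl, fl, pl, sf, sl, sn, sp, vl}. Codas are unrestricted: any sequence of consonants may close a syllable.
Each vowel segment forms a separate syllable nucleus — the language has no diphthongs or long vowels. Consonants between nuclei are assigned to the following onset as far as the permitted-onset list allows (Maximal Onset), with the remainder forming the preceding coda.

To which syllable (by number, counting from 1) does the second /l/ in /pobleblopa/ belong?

The vowels are o, e, o, a — 4 nuclei, so 4 syllables.
Between /o/ (V1) and /e/ (V2): cluster /bl/ — /bl/ is itself a permitted onset, so the whole cluster goes right; preceding coda = ∅.
Between /e/ (V2) and /o/ (V3): cluster /bl/ — /bl/ is itself a permitted onset, so the whole cluster goes right; preceding coda = ∅.
Between /o/ (V3) and /a/ (V4): /p/ is a single consonant, so it becomes the next onset.
Result: po.ble.blo.pa.
The second /l/ is in the onset of syllable 3 (/blo/).

3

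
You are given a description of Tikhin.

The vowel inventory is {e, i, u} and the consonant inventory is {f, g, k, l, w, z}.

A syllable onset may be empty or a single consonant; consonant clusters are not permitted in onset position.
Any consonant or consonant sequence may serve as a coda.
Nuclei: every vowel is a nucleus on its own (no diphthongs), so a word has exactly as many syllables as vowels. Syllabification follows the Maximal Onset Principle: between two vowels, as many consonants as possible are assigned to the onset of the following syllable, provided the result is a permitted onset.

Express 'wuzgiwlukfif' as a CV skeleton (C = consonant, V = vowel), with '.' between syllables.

The vowels are u, i, u, i — 4 nuclei, so 4 syllables.
/u…i/ gap (V1→V2): /zg/; trying suffixes from longest down, /g/ is the first permitted one, so coda /z/ | onset /g/.
/i…u/ gap (V2→V3): /wl/ splits as /w/ + /l/ (/l/ is the longest suffix that is a licit onset).
/u…i/ gap (V3→V4): /kf/ splits as /k/ + /f/ (/f/ is the longest suffix that is a licit onset).
Result: wuz.giw.luk.fif.
Mapping each syllable to C/V: /wuz/ → CVC, /giw/ → CVC, /luk/ → CVC, /fif/ → CVC.

CVC.CVC.CVC.CVC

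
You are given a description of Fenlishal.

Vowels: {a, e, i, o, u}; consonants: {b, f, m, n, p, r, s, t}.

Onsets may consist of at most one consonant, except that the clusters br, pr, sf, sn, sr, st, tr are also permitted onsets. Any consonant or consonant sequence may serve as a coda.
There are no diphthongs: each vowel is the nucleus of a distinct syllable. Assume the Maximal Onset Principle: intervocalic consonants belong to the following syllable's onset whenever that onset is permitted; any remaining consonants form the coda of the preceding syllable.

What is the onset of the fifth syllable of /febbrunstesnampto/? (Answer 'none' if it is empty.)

The vowels are e, u, e, a, o — 5 nuclei, so 5 syllables.
/e…u/ gap (V1→V2): cluster /bbr/ — the longest permitted-onset suffix is /br/; onset = /br/, preceding coda = /b/.
/u…e/ gap (V2→V3): cluster /nst/ — the longest permitted-onset suffix is /st/; onset = /st/, preceding coda = /n/.
/e…a/ gap (V3→V4): /sn/ is a licit onset in full, so it all attaches to the next syllable.
/a…o/ gap (V4→V5): cluster /mpt/ — the longest permitted-onset suffix is /t/; onset = /t/, preceding coda = /mp/.
So the parse is feb.brun.ste.snamp.to.
Syllable 5 is /to/: onset /t/, nucleus /o/, coda ∅.

t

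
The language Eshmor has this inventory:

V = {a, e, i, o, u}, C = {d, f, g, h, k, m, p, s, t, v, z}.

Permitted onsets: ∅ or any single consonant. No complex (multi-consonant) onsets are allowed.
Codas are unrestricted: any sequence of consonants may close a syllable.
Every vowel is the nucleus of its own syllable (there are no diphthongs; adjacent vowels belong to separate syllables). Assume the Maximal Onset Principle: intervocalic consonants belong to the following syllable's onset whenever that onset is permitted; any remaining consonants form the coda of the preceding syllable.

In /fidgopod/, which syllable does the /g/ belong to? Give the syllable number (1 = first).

2

Vowels present: i, o, o; each is a nucleus, giving 3 syllables.
/i…o/ gap (V1→V2): /dg/; trying suffixes from longest down, /g/ is the first permitted one, so coda /d/ | onset /g/.
/o…o/ gap (V2→V3): /p/ → onset of the next syllable (single consonants are always licit onsets).
Putting it together: fid.go.pod.
The /g/ is in the onset of syllable 2 (/go/).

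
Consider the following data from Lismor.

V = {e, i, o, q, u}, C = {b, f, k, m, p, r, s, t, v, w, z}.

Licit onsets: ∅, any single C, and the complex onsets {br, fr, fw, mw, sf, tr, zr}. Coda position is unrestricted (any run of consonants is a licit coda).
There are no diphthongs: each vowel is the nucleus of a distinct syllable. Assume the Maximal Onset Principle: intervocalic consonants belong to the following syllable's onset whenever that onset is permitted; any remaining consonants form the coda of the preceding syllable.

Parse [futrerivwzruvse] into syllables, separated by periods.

Nuclei (vowels): u, e, i, u, e → 5 syllables.
/u…e/ gap (V1→V2): cluster /tr/ — /tr/ is itself a permitted onset, so the whole cluster goes right; preceding coda = ∅.
/e…i/ gap (V2→V3): /r/ is a single consonant, so it becomes the next onset.
/i…u/ gap (V3→V4): cluster /vwzr/ — the longest permitted-onset suffix is /zr/; onset = /zr/, preceding coda = /vw/.
/u…e/ gap (V4→V5): /vs/ — longest licit onset from the right is /s/, leaving /v/ as coda.

fu.tre.rivw.zruv.se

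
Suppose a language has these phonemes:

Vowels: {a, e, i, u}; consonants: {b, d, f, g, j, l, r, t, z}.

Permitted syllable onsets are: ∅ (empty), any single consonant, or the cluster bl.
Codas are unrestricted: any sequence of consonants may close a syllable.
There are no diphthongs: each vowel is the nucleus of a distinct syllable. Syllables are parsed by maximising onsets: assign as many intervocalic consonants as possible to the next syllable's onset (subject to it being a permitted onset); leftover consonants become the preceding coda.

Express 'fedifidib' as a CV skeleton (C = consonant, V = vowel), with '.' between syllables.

Vowels present: e, i, i, i; each is a nucleus, giving 4 syllables.
σ1/σ2 boundary: /d/ is a single consonant, so it becomes the next onset.
σ2/σ3 boundary: just /f/ — single C goes to the following onset.
σ3/σ4 boundary: /d/ is a single consonant, so it becomes the next onset.
Result: fe.di.fi.dib.
Mapping each syllable to C/V: /fe/ → CV, /di/ → CV, /fi/ → CV, /dib/ → CVC.

CV.CV.CV.CVC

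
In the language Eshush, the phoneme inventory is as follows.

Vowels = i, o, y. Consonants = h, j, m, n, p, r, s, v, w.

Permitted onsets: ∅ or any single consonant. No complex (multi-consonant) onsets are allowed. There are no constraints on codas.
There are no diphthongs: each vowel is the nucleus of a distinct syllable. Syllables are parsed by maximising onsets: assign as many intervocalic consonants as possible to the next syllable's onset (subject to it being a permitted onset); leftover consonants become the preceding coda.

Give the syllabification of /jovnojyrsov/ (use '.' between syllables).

jov.no.jyr.sov

Nuclei (vowels): o, o, y, o → 4 syllables.
/o…o/ gap (V1→V2): cluster /vn/ — the longest permitted-onset suffix is /n/; onset = /n/, preceding coda = /v/.
/o…y/ gap (V2→V3): just /j/ — single C goes to the following onset.
/y…o/ gap (V3→V4): cluster /rs/ — the longest permitted-onset suffix is /s/; onset = /s/, preceding coda = /r/.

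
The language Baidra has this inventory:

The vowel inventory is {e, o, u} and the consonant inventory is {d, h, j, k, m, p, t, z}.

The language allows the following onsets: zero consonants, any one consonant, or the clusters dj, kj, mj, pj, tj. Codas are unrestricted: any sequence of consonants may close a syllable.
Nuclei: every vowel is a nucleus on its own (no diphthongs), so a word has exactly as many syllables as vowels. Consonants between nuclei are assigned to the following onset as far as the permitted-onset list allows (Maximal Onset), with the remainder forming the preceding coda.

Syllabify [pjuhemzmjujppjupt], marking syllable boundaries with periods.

Nuclei (vowels): u, e, u, u → 4 syllables.
V1 /u/ – V2 /e/: just /h/ — single C goes to the following onset.
V2 /e/ – V3 /u/: /mzmj/ — longest licit onset from the right is /mj/, leaving /mz/ as coda.
V3 /u/ – V4 /u/: /jppj/; trying suffixes from longest down, /pj/ is the first permitted one, so coda /jp/ | onset /pj/.

pju.hemz.mjujp.pjupt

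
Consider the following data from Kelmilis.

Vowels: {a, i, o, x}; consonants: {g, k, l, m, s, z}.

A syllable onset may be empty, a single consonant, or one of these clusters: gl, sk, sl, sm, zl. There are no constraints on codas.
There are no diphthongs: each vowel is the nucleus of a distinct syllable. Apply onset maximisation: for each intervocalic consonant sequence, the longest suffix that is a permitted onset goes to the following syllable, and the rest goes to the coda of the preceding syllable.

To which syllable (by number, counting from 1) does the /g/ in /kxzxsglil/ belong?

The vowels are x, x, i — 3 nuclei, so 3 syllables.
Between /x/ (V1) and /x/ (V2): just /z/ — single C goes to the following onset.
Between /x/ (V2) and /i/ (V3): /sgl/ — longest licit onset from the right is /gl/, leaving /s/ as coda.
Putting it together: kx.zxs.glil.
The /g/ is in the onset of syllable 3 (/glil/).

3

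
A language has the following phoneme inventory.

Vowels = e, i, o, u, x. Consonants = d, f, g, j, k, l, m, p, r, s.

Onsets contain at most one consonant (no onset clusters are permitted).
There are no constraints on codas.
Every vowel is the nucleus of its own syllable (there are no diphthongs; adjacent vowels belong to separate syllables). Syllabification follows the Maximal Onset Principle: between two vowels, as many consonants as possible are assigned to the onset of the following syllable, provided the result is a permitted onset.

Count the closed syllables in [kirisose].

0

Vowels present: i, i, o, e; each is a nucleus, giving 4 syllables.
/i…i/ gap (V1→V2): /r/ is a single consonant, so it becomes the next onset.
/i…o/ gap (V2→V3): /s/ is a single consonant, so it becomes the next onset.
/o…e/ gap (V3→V4): /s/ is a single consonant, so it becomes the next onset.
Putting it together: ki.ri.so.se.
Classifying each syllable: /ki/ (open), /ri/ (open), /so/ (open), /se/ (open).
Closed syllables: 0.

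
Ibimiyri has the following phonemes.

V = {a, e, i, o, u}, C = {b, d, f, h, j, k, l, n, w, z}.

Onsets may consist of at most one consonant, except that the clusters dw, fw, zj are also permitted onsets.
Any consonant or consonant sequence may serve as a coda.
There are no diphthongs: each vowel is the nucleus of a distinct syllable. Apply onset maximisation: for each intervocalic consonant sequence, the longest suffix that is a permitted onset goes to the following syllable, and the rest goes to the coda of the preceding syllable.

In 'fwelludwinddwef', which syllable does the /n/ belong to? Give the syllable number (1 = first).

3

Nuclei (vowels): e, u, i, e → 4 syllables.
σ1/σ2 boundary: /ll/; trying suffixes from longest down, /l/ is the first permitted one, so coda /l/ | onset /l/.
σ2/σ3 boundary: cluster /dw/ — /dw/ is itself a permitted onset, so the whole cluster goes right; preceding coda = ∅.
σ3/σ4 boundary: /nddw/ splits as /nd/ + /dw/ (/dw/ is the longest suffix that is a licit onset).
Putting it together: fwel.lu.dwind.dwef.
The /n/ is in the coda of syllable 3 (/dwind/).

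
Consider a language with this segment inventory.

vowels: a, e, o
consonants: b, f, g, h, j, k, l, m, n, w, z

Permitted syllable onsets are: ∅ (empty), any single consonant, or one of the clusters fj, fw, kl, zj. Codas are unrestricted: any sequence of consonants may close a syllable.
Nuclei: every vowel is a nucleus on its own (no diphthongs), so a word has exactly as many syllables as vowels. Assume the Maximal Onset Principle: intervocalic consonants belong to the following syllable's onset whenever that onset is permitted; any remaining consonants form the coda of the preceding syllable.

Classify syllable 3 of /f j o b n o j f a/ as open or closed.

Nuclei (vowels): o, o, a → 3 syllables.
Between /o/ (V1) and /o/ (V2): cluster /bn/ — the longest permitted-onset suffix is /n/; onset = /n/, preceding coda = /b/.
Between /o/ (V2) and /a/ (V3): /jf/; trying suffixes from longest down, /f/ is the first permitted one, so coda /j/ | onset /f/.
Result: fjob.noj.fa.
Syllable 3 is /fa/; it ends in its nucleus with no coda, so it is open.

open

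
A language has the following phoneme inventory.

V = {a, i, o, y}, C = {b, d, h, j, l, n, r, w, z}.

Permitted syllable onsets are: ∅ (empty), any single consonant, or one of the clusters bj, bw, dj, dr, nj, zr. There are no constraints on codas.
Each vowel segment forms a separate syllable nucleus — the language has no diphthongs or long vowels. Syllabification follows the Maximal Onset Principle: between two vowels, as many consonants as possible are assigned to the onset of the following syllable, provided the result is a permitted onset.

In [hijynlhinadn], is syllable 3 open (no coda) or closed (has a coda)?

open

Nuclei (vowels): i, y, i, a → 4 syllables.
V1 /i/ – V2 /y/: /j/ → onset of the next syllable (single consonants are always licit onsets).
V2 /y/ – V3 /i/: /nlh/; trying suffixes from longest down, /h/ is the first permitted one, so coda /nl/ | onset /h/.
V3 /i/ – V4 /a/: /n/ → onset of the next syllable (single consonants are always licit onsets).
So the parse is hi.jynl.hi.nadn.
Syllable 3 is /hi/; it ends in its nucleus with no coda, so it is open.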